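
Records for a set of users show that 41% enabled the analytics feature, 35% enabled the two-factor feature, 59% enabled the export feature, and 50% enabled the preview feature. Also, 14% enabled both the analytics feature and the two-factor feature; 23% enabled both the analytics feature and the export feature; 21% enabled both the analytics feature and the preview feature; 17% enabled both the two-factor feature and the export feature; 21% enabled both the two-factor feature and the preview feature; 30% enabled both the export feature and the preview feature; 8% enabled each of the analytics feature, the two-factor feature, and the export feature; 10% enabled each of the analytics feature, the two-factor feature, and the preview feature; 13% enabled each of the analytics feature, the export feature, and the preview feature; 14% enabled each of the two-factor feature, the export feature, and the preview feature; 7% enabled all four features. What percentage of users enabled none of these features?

3%

Inclusion–exclusion gives
P(at least one) = 41 + 35 + 59 + 50 − 14 − 23 − 21 − 17 − 21 − 30 + 8 + 10 + 13 + 14 − 7 = 97%
P(none) = 100% − 97% = 3%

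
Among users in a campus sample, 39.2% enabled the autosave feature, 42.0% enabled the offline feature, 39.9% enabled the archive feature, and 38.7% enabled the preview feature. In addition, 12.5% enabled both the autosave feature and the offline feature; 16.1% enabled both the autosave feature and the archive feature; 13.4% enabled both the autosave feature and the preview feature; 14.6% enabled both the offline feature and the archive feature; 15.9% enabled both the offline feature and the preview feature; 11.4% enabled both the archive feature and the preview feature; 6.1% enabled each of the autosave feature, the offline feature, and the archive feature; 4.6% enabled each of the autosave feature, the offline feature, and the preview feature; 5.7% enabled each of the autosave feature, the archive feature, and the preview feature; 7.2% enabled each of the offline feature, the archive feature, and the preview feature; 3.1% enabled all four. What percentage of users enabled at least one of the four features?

96.4%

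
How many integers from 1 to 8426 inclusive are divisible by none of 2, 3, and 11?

2554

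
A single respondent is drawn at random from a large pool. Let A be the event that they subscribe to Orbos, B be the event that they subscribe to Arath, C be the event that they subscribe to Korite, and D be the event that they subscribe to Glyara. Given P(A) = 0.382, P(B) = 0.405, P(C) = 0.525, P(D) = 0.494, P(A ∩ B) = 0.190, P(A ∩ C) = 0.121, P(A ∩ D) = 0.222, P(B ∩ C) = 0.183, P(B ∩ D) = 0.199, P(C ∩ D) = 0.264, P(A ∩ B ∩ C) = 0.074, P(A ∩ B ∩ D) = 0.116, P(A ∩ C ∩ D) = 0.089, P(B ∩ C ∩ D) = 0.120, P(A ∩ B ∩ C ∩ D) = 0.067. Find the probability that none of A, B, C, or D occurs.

By inclusion–exclusion:
P(A ∪ B ∪ C ∪ D) = 0.382 + 0.405 + 0.525 + 0.494 − 0.190 − 0.121 − 0.222 − 0.183 − 0.199 − 0.264 + 0.074 + 0.116 + 0.089 + 0.120 − 0.067 = 0.959
P(none) = 1 − 0.959 = 0.041

0.041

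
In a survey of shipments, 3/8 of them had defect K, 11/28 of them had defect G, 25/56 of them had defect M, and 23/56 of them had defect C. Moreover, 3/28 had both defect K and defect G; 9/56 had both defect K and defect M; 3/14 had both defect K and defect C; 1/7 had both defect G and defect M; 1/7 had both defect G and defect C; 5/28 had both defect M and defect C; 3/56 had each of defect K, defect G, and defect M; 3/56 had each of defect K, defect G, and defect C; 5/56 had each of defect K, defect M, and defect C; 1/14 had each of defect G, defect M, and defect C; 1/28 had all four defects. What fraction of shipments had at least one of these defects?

51/56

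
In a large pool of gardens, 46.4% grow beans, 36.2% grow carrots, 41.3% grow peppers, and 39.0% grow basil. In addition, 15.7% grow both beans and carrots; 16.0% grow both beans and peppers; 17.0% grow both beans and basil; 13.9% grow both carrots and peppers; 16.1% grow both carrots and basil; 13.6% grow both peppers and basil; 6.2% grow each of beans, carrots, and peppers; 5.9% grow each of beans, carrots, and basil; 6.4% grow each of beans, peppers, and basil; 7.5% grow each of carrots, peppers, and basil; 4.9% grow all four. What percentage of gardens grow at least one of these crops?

91.7%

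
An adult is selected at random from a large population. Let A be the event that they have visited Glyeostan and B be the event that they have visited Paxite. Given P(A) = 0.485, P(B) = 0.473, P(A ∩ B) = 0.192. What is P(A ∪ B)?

0.766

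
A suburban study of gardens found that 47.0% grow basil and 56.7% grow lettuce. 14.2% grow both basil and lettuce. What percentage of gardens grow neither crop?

10.5%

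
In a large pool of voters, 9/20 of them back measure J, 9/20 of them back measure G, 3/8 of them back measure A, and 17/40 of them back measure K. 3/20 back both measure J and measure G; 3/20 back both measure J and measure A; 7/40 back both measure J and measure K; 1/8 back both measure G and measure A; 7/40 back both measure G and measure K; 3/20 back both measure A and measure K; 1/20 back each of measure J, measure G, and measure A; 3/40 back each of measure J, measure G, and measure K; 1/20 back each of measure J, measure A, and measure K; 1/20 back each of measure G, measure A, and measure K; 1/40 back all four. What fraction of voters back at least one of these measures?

39/40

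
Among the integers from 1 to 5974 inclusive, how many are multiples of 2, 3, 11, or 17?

4270

By inclusion-exclusion,
floor(5974/2) + floor(5974/3) + floor(5974/11) + floor(5974/17) − floor(5974/6) − floor(5974/22) − floor(5974/34) − floor(5974/33) − floor(5974/51) − floor(5974/187) + floor(5974/66) + floor(5974/102) + floor(5974/374) + floor(5974/561) − floor(5974/1122) = 2987 + 1991 + 543 + 351 − 995 − 271 − 175 − 181 − 117 − 31 + 90 + 58 + 15 + 10 − 5 = 4270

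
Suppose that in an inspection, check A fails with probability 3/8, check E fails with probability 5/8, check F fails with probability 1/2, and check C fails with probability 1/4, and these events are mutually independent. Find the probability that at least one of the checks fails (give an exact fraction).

467/512

P(none) = (1 − 3/8) × (1 − 5/8) × (1 − 1/2) × (1 − 1/4) = 5/8 × 3/8 × 1/2 × 3/4 = 45/512
P(at least one) = 1 − 45/512 = 467/512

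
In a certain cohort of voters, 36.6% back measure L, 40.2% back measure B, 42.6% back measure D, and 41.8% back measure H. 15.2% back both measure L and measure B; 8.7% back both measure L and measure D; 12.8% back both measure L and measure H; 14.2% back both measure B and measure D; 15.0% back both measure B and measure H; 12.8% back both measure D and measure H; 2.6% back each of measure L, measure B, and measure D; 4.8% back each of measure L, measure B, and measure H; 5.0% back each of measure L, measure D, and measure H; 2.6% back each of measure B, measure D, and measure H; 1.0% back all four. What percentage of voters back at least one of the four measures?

P(union) = 36.6 + 40.2 + 42.6 + 41.8 − 15.2 − 8.7 − 12.8 − 14.2 − 15.0 − 12.8 + 2.6 + 4.8 + 5.0 + 2.6 − 1.0 = 96.5%

96.5%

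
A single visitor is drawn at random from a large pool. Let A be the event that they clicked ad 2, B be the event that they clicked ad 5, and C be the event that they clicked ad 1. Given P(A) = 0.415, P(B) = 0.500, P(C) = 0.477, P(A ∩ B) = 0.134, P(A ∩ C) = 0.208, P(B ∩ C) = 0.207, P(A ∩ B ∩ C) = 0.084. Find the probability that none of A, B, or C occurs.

0.073

P(A ∪ B ∪ C) = 0.415 + 0.500 + 0.477 − 0.134 − 0.208 − 0.207 + 0.084 = 0.927
P(none) = 1 − 0.927 = 0.073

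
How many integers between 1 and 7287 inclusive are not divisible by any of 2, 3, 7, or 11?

1892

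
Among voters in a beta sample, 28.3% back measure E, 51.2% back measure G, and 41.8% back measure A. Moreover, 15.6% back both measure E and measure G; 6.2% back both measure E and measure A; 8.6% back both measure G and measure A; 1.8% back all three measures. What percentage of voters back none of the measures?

By inclusion–exclusion:
P(at least one) = 28.3 + 51.2 + 41.8 − 15.6 − 6.2 − 8.6 + 1.8 = 92.7%
P(none) = 100% − 92.7% = 7.3%

7.3%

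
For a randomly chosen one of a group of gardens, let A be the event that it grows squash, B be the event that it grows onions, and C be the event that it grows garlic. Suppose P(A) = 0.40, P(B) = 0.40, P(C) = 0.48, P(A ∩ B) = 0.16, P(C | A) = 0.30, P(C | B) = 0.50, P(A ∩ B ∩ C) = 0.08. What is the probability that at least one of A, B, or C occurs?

0.88

P(A ∩ C) = P(A)·P(C|A) = 0.40 × 0.30 = 0.12
P(B ∩ C) = P(B)·P(C|B) = 0.40 × 0.50 = 0.20
By inclusion–exclusion:
P(A ∪ B ∪ C) = 0.40 + 0.40 + 0.48 − 0.16 − 0.12 − 0.20 + 0.08 = 0.88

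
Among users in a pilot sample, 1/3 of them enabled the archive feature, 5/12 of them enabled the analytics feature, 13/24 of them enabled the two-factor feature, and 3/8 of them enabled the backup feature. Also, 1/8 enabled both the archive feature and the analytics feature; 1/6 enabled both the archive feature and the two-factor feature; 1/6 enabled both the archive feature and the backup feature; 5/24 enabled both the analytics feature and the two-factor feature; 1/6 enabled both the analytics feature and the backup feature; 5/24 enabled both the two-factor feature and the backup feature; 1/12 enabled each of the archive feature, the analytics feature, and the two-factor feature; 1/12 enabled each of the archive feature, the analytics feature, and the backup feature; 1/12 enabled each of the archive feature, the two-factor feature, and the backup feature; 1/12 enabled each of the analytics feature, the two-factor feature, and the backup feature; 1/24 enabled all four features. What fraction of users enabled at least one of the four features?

11/12

By inclusion-exclusion,
P(at least one) = 1/3 + 5/12 + 13/24 + 3/8 − 1/8 − 1/6 − 1/6 − 5/24 − 1/6 − 5/24 + 1/12 + 1/12 + 1/12 + 1/12 − 1/24 = 11/12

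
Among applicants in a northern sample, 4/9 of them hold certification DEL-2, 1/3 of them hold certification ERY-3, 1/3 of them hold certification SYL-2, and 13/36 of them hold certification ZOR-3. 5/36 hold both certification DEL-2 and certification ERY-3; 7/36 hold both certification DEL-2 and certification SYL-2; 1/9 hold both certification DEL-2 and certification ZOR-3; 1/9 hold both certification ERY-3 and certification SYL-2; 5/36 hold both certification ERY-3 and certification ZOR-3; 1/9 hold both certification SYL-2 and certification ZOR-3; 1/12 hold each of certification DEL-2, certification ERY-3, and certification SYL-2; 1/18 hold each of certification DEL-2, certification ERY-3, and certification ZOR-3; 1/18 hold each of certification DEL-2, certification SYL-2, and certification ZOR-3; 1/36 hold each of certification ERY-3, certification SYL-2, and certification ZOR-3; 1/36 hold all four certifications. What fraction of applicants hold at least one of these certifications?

31/36

By inclusion-exclusion,
P(at least one) = 4/9 + 1/3 + 1/3 + 13/36 − 5/36 − 7/36 − 1/9 − 1/9 − 5/36 − 1/9 + 1/12 + 1/18 + 1/18 + 1/36 − 1/36 = 31/36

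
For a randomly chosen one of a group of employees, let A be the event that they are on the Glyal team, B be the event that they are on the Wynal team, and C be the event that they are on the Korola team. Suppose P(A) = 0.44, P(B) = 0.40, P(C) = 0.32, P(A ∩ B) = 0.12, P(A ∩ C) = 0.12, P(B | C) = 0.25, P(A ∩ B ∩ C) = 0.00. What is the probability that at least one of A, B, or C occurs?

P(B ∩ C) = P(C)·P(B|C) = 0.32 × 0.25 = 0.08
By inclusion-exclusion,
P(A ∪ B ∪ C) = 0.44 + 0.40 + 0.32 − 0.12 − 0.12 − 0.08 + 0.00 = 0.84

0.84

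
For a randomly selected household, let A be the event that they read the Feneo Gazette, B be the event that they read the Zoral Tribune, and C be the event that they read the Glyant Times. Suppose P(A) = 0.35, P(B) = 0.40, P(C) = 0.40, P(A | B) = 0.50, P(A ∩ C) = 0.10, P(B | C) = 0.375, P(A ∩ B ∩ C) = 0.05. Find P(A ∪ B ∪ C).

P(A ∩ B) = P(B)·P(A|B) = 0.40 × 0.50 = 0.20
P(B ∩ C) = P(C)·P(B|C) = 0.40 × 0.375 = 0.15
P(A ∪ B ∪ C) = 0.35 + 0.40 + 0.40 − 0.20 − 0.10 − 0.15 + 0.05 = 0.75

0.75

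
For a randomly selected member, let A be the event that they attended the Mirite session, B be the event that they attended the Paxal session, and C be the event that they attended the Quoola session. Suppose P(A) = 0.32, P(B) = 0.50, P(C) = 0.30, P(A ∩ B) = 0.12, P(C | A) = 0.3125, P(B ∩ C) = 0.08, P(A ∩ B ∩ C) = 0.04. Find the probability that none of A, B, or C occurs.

P(A ∩ C) = P(A)·P(C|A) = 0.32 × 0.3125 = 0.10
Apply inclusion-exclusion:
P(A ∪ B ∪ C) = 0.32 + 0.50 + 0.30 − 0.12 − 0.10 − 0.08 + 0.04 = 0.86
P(none) = 1 − 0.86 = 0.14

0.14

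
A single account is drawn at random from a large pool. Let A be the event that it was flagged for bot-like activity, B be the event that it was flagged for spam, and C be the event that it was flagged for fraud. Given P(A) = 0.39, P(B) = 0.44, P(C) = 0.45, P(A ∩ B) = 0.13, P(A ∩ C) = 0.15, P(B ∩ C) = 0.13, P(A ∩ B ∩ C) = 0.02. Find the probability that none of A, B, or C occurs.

0.11

Apply inclusion-exclusion:
P(A ∪ B ∪ C) = 0.39 + 0.44 + 0.45 − 0.13 − 0.15 − 0.13 + 0.02 = 0.89
P(none) = 1 − 0.89 = 0.11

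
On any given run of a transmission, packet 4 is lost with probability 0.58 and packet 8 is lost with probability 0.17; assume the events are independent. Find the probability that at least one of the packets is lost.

0.6514

P(none) = (1 − 0.58) × (1 − 0.17) = 0.42 × 0.83 = 0.3486
P(at least one) = 1 − 0.3486 = 0.6514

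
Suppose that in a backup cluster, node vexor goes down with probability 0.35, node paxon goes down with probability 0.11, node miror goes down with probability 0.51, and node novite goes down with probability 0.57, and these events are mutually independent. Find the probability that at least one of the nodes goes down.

0.87811005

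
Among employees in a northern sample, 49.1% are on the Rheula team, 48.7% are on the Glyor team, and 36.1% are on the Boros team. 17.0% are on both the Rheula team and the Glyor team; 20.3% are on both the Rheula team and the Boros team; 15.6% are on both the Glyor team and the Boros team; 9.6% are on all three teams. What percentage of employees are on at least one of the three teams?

90.6%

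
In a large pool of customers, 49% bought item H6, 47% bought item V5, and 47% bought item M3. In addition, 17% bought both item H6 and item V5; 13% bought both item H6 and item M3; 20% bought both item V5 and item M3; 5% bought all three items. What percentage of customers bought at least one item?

98%

P(union) = 49 + 47 + 47 − 17 − 13 − 20 + 5 = 98%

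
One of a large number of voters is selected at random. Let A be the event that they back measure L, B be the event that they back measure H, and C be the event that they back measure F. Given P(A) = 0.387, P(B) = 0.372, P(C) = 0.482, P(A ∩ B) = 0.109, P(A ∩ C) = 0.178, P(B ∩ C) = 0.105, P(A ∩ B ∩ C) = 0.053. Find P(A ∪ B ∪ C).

Inclusion–exclusion gives
P(A ∪ B ∪ C) = 0.387 + 0.372 + 0.482 − 0.109 − 0.178 − 0.105 + 0.053 = 0.902

0.902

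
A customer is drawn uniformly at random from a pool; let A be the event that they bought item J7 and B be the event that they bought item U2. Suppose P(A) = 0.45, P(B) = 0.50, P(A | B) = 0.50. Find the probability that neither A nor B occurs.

P(A ∩ B) = P(B)·P(A|B) = 0.50 × 0.50 = 0.25
By inclusion–exclusion:
P(A ∪ B) = 0.45 + 0.50 − 0.25 = 0.70
P(none) = 1 − 0.70 = 0.30

0.30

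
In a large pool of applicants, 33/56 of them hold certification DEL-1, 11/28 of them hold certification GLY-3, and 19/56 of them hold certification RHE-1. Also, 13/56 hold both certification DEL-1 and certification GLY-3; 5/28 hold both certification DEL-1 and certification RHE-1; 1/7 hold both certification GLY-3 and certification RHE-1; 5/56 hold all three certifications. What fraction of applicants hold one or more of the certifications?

By inclusion-exclusion,
P(≥1) = 33/56 + 11/28 + 19/56 − 13/56 − 5/28 − 1/7 + 5/56 = 6/7

6/7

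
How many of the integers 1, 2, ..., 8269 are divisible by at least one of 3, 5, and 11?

2756 + 1653 + 751 − 551 − 250 − 150 + 50 = 4259

4259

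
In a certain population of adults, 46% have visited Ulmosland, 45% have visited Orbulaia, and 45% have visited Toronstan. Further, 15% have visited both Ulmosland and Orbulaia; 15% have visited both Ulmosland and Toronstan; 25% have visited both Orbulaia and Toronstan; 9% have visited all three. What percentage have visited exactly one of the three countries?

53%

By inclusion–exclusion (exactly-one form):
P(exactly one) = 46 + 45 + 45 − 2·15 − 2·15 − 2·25 + 3·9 = 53%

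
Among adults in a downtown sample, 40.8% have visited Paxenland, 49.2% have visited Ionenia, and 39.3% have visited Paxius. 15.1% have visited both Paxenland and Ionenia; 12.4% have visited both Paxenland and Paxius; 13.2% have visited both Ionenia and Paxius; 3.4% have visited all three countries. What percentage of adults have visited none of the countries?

8.0%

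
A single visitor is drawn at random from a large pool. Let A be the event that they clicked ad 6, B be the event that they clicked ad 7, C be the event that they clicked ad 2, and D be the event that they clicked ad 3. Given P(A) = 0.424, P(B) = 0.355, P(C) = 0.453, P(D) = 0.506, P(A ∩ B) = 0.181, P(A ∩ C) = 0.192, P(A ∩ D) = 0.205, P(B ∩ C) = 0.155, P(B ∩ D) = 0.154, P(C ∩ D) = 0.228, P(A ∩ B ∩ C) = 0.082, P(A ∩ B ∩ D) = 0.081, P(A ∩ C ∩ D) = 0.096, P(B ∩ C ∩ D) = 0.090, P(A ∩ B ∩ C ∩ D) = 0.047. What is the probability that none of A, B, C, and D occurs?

0.075

By inclusion–exclusion:
P(A ∪ B ∪ C ∪ D) = 0.424 + 0.355 + 0.453 + 0.506 − 0.181 − 0.192 − 0.205 − 0.155 − 0.154 − 0.228 + 0.082 + 0.081 + 0.096 + 0.090 − 0.047 = 0.925
P(none) = 1 − 0.925 = 0.075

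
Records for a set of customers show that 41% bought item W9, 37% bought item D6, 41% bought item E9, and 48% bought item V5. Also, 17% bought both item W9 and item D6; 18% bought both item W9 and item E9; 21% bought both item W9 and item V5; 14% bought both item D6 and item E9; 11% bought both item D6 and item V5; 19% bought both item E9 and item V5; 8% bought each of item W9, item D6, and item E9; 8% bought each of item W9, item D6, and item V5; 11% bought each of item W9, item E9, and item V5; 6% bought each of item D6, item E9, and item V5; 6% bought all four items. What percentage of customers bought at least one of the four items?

P(union) = 41 + 37 + 41 + 48 − 17 − 18 − 21 − 14 − 11 − 19 + 8 + 8 + 11 + 6 − 6 = 94%

94%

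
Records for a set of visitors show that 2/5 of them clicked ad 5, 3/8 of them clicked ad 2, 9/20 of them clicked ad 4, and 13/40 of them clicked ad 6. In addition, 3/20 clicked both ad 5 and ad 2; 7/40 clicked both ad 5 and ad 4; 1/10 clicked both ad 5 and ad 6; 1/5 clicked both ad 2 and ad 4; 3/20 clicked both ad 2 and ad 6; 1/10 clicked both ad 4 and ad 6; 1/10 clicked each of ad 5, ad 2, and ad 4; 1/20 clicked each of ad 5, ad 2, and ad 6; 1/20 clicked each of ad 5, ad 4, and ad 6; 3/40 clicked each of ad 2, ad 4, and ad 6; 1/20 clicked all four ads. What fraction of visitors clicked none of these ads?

1/10

P(≥1) = 2/5 + 3/8 + 9/20 + 13/40 − 3/20 − 7/40 − 1/10 − 1/5 − 3/20 − 1/10 + 1/10 + 1/20 + 1/20 + 3/40 − 1/20 = 9/10
P(none) = 1 − 9/10 = 1/10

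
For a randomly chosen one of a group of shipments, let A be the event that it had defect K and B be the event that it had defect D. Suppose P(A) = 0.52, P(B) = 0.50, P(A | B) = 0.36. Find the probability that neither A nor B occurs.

P(A ∩ B) = P(B)·P(A|B) = 0.50 × 0.36 = 0.18
By inclusion-exclusion,
P(A ∪ B) = 0.52 + 0.50 − 0.18 = 0.84
P(none) = 1 − 0.84 = 0.16

0.16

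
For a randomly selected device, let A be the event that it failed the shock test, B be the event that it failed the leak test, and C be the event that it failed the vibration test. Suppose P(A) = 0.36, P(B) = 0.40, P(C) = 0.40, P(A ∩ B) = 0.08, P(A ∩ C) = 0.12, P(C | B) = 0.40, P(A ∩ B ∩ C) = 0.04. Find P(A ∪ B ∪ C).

0.84

P(B ∩ C) = P(B)·P(C|B) = 0.40 × 0.40 = 0.16
P(A ∪ B ∪ C) = 0.36 + 0.40 + 0.40 − 0.08 − 0.12 − 0.16 + 0.04 = 0.84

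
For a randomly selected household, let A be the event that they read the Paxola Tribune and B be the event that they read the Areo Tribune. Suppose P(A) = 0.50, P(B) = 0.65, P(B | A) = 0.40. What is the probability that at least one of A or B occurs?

P(A ∩ B) = P(A)·P(B|A) = 0.50 × 0.40 = 0.20
By inclusion–exclusion:
P(A ∪ B) = 0.50 + 0.65 − 0.20 = 0.95

0.95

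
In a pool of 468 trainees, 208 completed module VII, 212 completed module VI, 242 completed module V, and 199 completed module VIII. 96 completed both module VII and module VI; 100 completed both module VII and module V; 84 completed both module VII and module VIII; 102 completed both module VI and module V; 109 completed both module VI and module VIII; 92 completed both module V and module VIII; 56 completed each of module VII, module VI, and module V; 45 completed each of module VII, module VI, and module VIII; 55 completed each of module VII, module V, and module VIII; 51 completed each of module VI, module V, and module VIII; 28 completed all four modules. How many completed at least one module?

|union| = 208 + 212 + 242 + 199 − 96 − 100 − 84 − 102 − 109 − 92 + 56 + 45 + 55 + 51 − 28 = 457

457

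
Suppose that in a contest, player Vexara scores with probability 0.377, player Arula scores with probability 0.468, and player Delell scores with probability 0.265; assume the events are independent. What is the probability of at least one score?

P(none) = (1 − 0.377) × (1 − 0.468) × (1 − 0.265) = 0.623 × 0.532 × 0.735 = 0.24360546
P(at least one) = 1 − 0.24360546 = 0.75639454

0.75639454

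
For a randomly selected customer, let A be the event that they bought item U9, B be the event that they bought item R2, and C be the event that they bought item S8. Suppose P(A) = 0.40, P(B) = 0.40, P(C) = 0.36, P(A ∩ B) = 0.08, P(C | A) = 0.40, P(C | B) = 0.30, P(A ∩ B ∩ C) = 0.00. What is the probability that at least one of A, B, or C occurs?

0.80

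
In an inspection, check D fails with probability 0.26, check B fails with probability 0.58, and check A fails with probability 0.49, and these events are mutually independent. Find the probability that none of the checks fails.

0.158508

Independence gives P(none) = ∏(1 − pᵢ).
P(none) = (1 − 0.26) × (1 − 0.58) × (1 − 0.49) = 0.74 × 0.42 × 0.51 = 0.158508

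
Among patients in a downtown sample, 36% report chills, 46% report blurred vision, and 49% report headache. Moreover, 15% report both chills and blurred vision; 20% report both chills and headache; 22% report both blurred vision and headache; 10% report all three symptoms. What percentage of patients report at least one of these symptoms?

Inclusion–exclusion gives
P(≥1) = 36 + 46 + 49 − 15 − 20 − 22 + 10 = 84%

84%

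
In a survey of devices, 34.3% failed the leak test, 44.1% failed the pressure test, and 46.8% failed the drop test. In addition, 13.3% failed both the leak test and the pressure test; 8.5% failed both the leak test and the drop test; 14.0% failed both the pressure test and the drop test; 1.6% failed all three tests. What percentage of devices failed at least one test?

91.0%

P(at least one) = 34.3 + 44.1 + 46.8 − 13.3 − 8.5 − 14.0 + 1.6 = 91.0%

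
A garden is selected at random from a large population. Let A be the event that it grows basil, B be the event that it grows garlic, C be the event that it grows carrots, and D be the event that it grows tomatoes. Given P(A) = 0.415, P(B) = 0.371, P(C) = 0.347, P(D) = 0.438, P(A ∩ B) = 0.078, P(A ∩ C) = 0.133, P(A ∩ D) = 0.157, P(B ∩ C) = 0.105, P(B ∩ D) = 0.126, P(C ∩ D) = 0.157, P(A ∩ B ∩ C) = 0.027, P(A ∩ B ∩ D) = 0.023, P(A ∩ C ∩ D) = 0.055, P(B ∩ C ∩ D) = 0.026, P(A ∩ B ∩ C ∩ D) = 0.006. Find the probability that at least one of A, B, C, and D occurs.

0.940

By inclusion-exclusion,
P(A ∪ B ∪ C ∪ D) = 0.415 + 0.371 + 0.347 + 0.438 − 0.078 − 0.133 − 0.157 − 0.105 − 0.126 − 0.157 + 0.027 + 0.023 + 0.055 + 0.026 − 0.006 = 0.940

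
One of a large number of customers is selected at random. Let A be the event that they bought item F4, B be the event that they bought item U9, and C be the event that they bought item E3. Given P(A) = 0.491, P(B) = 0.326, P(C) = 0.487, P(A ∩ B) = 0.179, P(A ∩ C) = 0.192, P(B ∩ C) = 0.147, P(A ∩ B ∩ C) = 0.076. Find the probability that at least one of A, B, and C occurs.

0.862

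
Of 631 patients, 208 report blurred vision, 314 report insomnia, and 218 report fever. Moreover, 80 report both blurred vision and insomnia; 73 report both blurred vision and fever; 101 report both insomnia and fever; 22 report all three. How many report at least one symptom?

|union| = 208 + 314 + 218 − 80 − 73 − 101 + 22 = 508

508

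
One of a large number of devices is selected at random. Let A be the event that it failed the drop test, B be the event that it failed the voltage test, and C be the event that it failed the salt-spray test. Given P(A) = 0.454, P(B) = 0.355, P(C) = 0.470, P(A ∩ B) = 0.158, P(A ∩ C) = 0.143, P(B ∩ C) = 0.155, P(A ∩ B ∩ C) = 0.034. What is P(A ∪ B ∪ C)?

Inclusion–exclusion gives
P(A ∪ B ∪ C) = 0.454 + 0.355 + 0.470 − 0.158 − 0.143 − 0.155 + 0.034 = 0.857

0.857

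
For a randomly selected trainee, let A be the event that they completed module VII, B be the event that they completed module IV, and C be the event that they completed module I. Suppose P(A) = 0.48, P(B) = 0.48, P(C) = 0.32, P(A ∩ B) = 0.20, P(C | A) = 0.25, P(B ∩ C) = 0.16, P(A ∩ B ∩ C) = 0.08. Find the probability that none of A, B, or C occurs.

0.12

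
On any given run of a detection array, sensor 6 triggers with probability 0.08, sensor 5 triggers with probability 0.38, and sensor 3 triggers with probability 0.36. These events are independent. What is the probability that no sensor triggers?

P(none) = (1 − 0.08) × (1 − 0.38) × (1 − 0.36) = 0.92 × 0.62 × 0.64 = 0.365056

0.365056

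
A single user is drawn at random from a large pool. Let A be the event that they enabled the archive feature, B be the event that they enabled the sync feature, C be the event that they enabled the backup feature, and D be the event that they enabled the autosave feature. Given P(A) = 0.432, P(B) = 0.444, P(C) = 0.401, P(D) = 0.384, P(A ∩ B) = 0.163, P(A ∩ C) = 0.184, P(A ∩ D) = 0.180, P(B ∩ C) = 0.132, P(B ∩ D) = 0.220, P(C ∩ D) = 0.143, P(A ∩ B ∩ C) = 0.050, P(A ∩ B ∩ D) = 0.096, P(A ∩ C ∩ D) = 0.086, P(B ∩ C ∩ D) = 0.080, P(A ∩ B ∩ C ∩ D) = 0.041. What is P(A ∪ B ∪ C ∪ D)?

Apply inclusion-exclusion:
P(A ∪ B ∪ C ∪ D) = 0.432 + 0.444 + 0.401 + 0.384 − 0.163 − 0.184 − 0.180 − 0.132 − 0.220 − 0.143 + 0.050 + 0.096 + 0.086 + 0.080 − 0.041 = 0.910

0.910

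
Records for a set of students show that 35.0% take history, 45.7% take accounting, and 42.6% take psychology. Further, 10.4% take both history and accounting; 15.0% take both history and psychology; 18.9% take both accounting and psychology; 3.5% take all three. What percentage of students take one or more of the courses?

82.5%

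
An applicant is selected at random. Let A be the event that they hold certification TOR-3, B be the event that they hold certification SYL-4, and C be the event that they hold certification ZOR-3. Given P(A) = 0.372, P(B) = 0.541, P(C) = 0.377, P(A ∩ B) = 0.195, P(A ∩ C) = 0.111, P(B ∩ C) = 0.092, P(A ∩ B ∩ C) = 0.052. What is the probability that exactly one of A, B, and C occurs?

0.650

By inclusion–exclusion (exactly-one form):
P(exactly one) = 0.372 + 0.541 + 0.377 − 2·0.195 − 2·0.111 − 2·0.092 + 3·0.052 = 0.650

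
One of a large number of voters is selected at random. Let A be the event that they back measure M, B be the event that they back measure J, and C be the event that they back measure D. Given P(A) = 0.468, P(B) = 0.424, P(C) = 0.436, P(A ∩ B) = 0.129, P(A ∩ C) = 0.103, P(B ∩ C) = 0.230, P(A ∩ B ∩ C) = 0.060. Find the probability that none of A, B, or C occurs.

0.074

P(A ∪ B ∪ C) = 0.468 + 0.424 + 0.436 − 0.129 − 0.103 − 0.230 + 0.060 = 0.926
P(none) = 1 − 0.926 = 0.074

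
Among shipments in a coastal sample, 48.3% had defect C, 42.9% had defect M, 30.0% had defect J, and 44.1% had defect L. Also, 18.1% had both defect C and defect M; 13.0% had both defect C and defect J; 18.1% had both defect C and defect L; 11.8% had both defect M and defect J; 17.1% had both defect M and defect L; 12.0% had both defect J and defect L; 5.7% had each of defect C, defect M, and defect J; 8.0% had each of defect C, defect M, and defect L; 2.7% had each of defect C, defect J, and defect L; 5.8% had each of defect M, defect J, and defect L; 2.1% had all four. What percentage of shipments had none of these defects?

4.7%

By inclusion-exclusion,
P(union) = 48.3 + 42.9 + 30.0 + 44.1 − 18.1 − 13.0 − 18.1 − 11.8 − 17.1 − 12.0 + 5.7 + 8.0 + 2.7 + 5.8 − 2.1 = 95.3%
P(none) = 100% − 95.3% = 4.7%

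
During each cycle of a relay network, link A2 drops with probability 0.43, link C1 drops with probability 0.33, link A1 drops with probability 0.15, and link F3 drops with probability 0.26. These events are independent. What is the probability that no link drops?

0.2402151

Independence gives P(none) = ∏(1 − pᵢ).
P(none) = (1 − 0.43) × (1 − 0.33) × (1 − 0.15) × (1 − 0.26) = 0.57 × 0.67 × 0.85 × 0.74 = 0.2402151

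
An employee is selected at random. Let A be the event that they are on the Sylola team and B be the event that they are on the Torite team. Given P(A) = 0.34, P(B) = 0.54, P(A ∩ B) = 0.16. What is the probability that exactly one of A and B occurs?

0.56

By inclusion–exclusion (exactly-one form):
P(exactly one) = 0.34 + 0.54 − 2·0.16 = 0.56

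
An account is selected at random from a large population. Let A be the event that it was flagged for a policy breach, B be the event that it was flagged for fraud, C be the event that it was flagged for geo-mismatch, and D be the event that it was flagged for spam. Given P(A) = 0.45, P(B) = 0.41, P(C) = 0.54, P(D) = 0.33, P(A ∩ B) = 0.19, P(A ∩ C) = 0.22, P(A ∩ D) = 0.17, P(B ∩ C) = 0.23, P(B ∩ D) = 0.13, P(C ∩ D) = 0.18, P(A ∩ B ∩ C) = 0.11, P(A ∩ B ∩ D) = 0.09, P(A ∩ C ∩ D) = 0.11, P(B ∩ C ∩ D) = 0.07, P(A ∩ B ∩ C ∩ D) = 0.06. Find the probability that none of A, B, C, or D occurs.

P(A ∪ B ∪ C ∪ D) = 0.45 + 0.41 + 0.54 + 0.33 − 0.19 − 0.22 − 0.17 − 0.23 − 0.13 − 0.18 + 0.11 + 0.09 + 0.11 + 0.07 − 0.06 = 0.93
P(none) = 1 − 0.93 = 0.07

0.07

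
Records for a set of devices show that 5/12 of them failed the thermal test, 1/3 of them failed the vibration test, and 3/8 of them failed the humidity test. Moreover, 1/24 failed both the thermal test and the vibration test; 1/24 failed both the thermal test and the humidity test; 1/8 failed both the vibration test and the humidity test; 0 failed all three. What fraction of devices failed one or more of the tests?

By inclusion-exclusion,
P(≥1) = 5/12 + 1/3 + 3/8 − 1/24 − 1/24 − 1/8 + 0 = 11/12

11/12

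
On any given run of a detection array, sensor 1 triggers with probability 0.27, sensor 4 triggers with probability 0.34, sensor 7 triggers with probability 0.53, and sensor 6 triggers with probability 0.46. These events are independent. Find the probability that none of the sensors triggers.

0.12228084

Since the events are independent, P(none) is the product of the individual non-occurrence probabilities.
P(none) = (1 − 0.27) × (1 − 0.34) × (1 − 0.53) × (1 − 0.46) = 0.73 × 0.66 × 0.47 × 0.54 = 0.12228084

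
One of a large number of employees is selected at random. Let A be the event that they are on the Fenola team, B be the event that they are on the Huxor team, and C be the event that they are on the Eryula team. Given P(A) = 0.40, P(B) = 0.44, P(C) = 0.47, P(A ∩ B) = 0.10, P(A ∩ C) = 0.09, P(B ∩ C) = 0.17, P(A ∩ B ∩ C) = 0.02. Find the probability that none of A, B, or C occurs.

0.03

Inclusion–exclusion gives
P(A ∪ B ∪ C) = 0.40 + 0.44 + 0.47 − 0.10 − 0.09 − 0.17 + 0.02 = 0.97
P(none) = 1 − 0.97 = 0.03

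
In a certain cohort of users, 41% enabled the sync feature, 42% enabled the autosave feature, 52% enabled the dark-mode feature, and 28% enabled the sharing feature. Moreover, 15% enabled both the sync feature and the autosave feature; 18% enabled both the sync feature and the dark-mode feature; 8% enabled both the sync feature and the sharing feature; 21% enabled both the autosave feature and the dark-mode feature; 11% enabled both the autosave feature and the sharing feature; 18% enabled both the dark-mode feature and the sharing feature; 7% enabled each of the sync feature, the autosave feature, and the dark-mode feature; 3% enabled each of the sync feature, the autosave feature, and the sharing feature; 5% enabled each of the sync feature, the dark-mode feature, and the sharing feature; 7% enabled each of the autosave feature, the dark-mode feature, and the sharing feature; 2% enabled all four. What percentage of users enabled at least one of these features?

92%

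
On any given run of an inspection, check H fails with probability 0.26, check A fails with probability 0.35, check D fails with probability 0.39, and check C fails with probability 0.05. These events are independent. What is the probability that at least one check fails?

0.7212605

P(none) = (1 − 0.26) × (1 − 0.35) × (1 − 0.39) × (1 − 0.05) = 0.74 × 0.65 × 0.61 × 0.95 = 0.2787395
P(at least one) = 1 − 0.2787395 = 0.7212605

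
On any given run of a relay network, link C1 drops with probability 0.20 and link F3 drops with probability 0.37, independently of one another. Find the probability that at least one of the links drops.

0.496

P(none) = (1 − 0.20) × (1 − 0.37) = 0.80 × 0.63 = 0.504
P(at least one) = 1 − 0.504 = 0.496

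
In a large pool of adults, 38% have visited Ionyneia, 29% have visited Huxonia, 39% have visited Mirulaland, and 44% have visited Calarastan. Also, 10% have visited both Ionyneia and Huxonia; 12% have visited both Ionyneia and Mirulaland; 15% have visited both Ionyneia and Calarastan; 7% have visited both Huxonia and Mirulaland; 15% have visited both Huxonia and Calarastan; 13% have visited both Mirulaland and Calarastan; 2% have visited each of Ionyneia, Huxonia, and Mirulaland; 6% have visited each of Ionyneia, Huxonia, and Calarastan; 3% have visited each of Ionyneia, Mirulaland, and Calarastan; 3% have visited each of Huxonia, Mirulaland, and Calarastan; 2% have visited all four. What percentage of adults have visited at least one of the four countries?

Inclusion–exclusion gives
P(union) = 38 + 29 + 39 + 44 − 10 − 12 − 15 − 7 − 15 − 13 + 2 + 6 + 3 + 3 − 2 = 90%

90%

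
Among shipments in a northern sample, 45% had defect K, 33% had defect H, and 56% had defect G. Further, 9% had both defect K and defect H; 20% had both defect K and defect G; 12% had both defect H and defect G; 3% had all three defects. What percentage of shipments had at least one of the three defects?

96%

P(≥1) = 45 + 33 + 56 − 9 − 20 − 12 + 3 = 96%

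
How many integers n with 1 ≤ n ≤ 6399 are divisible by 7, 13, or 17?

914 + 492 + 376 − 70 − 53 − 28 + 4 = 1635

1635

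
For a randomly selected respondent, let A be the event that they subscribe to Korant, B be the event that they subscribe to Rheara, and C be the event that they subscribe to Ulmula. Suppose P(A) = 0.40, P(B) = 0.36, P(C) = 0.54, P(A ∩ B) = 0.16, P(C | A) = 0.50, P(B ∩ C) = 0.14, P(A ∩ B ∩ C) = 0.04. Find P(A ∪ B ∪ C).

P(A ∩ C) = P(A)·P(C|A) = 0.40 × 0.50 = 0.20
P(A ∪ B ∪ C) = 0.40 + 0.36 + 0.54 − 0.16 − 0.20 − 0.14 + 0.04 = 0.84

0.84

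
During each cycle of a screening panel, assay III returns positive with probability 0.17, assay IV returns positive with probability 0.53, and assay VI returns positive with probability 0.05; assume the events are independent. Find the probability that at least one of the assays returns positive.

0.629405

Since the events are independent, P(none) is the product of the individual non-occurrence probabilities.
P(none) = (1 − 0.17) × (1 − 0.53) × (1 − 0.05) = 0.83 × 0.47 × 0.95 = 0.370595
P(at least one) = 1 − 0.370595 = 0.629405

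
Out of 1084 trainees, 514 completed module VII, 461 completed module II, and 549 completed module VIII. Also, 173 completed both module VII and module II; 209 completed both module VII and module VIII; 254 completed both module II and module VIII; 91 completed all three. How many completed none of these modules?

105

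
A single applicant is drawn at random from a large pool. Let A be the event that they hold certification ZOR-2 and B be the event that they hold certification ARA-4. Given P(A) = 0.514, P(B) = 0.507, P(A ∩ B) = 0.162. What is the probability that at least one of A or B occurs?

0.859

P(A ∪ B) = 0.514 + 0.507 − 0.162 = 0.859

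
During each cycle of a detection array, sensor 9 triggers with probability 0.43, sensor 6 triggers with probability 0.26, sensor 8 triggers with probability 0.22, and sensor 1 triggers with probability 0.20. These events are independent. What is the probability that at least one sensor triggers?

P(none) = (1 − 0.43) × (1 − 0.26) × (1 − 0.22) × (1 − 0.20) = 0.57 × 0.74 × 0.78 × 0.80 = 0.2632032
P(at least one) = 1 − 0.2632032 = 0.7367968

0.7367968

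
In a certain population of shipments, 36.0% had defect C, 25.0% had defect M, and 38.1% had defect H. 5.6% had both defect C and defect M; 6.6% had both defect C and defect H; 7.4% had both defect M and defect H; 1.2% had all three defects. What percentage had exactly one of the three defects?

63.5%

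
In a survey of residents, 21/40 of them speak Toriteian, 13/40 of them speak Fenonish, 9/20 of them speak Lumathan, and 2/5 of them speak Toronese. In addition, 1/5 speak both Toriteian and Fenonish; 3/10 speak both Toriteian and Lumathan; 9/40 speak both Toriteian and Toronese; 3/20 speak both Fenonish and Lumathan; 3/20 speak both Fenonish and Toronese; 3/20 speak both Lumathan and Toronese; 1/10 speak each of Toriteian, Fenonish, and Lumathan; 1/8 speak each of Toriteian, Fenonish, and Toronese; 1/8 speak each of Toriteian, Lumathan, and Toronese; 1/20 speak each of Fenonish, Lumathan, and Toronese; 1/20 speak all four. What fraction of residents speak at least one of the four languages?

7/8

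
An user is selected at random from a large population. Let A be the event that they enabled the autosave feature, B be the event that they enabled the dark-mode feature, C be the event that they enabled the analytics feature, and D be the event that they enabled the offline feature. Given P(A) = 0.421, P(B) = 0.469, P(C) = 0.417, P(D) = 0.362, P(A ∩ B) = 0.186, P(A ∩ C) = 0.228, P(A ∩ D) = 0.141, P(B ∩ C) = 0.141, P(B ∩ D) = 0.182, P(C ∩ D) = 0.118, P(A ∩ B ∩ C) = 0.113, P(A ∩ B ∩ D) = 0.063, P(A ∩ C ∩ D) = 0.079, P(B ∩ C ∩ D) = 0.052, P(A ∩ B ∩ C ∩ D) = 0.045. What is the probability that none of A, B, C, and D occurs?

0.065

Apply inclusion-exclusion:
P(A ∪ B ∪ C ∪ D) = 0.421 + 0.469 + 0.417 + 0.362 − 0.186 − 0.228 − 0.141 − 0.141 − 0.182 − 0.118 + 0.113 + 0.063 + 0.079 + 0.052 − 0.045 = 0.935
P(none) = 1 − 0.935 = 0.065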